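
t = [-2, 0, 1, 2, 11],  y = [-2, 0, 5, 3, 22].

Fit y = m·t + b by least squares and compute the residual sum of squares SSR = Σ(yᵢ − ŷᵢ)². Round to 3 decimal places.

SSR = 9.231

Setting ∂/∂m … = 0 gives: 130·m + 12·b = 257;  12·m + 5·b = 28.
Determinant 130·5 − 12² = 506.
m = (257·5 − 12·28)/506 = 949/506; b = (130·28 − 12·257)/506 = 278/253.
Residuals: 15/23, -278/253, 1025/506, -468/253, 137/506; SSR = 4671/506.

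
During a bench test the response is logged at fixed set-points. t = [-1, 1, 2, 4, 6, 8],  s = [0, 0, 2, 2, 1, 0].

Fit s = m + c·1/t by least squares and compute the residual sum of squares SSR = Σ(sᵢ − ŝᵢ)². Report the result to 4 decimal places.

SSR = 4.5401

From the data, Σ1 = 6, Σ1/t = 25/24, Σ1/t·1/t = 1357/576.
Right-hand side: Σs = 5, Σ1/t·s = 5/3.
MᵀM·[m, c]ᵀ = Mᵀs becomes [[6, 25/24]; [25/24, 1357/576]]·[m, c]ᵀ = [5, 5/3]ᵀ.
Eliminating c: (1357/576)·(row 1) − (25/24)·(row 2) gives (7517/576)·m = (1357/576)·5 − (25/24)·(5/3) = 5785/576, so m = 5785/7517.
Then c = ((5/3) − (25/24)·(5785/7517))/(1357/576) = 2760/7517.
Residuals: -3025/7517, -8545/7517, 7869/7517, 8559/7517, 1272/7517, -6130/7517; SSR = 34128/7517.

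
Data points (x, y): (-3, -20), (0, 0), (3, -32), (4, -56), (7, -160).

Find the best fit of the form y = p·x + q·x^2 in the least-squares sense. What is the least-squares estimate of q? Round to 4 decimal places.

q = -2.9603

AᵀA·[p, q]ᵀ = Aᵀy reads: 83·p + 407·q = -1380;  407·p + 2819·q = -9204.
Δ = 83·2819 − 407² = 68328.
p = ((-1380)·2819 − 407·(-9204))/68328 = -6008/2847; q = (83·(-9204) − 407·(-1380))/68328 = -8428/2847.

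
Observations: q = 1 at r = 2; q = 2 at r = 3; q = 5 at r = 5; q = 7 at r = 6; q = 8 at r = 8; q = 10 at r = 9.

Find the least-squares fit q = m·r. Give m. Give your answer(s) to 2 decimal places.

The normal equations are: 219·m = 229.
Hence m = 229 / 219 ≈ 1.04566.

m = 1.05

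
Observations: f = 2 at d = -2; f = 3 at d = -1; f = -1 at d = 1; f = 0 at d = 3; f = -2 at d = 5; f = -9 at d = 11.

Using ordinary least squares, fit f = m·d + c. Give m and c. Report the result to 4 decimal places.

Entries of MᵀM: Σd·d = 161, Σd = 17, Σ1 = 6.
Right-hand side: Σd·f = -117, Σf = -7.
MᵀM·[m, c]ᵀ = Mᵀf becomes [[161, 17]; [17, 6]]·[m, c]ᵀ = [-117, -7]ᵀ.
Determinant 161·6 − 17² = 677.
m = ((-117)·6 − 17·(-7))/677 = -583/677; c = (161·(-7) − 17·(-117))/677 = 862/677.

m = -0.8612, c = 1.2733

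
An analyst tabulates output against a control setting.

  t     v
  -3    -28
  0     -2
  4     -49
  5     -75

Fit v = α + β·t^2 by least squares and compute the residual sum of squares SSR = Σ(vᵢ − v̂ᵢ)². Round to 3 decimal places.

The normal equations are: 4·α + 50·β = -154;  50·α + 962·β = -2911.
det = 4·962 − 50² = 1348.
α = ((-154)·962 − 50·(-2911))/1348 = -1299/674; β = (4·(-2911) − 50·(-154))/1348 = -986/337.
Residuals: 175/674, -49/674, -175/674, 49/674; SSR = 49/337.

SSR = 0.145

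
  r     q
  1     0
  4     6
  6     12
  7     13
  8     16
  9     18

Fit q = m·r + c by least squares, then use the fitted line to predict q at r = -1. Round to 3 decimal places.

Compute the Gram sums: Σr·r = 247, Σr = 35, Σ1 = 6.
And Σr·q = 477, Σq = 65.
Eliminating c: 6·(row 1) − 35·(row 2) gives 257·m = 6·477 − 35·65 = 587, so m = 587/257.
Then c = (65 − 35·(587/257))/6 = -640/257.
At r = -1: q̂ = (587/257)·(-1) + (-640/257)·(1) = -1227/257.

q̂ = -4.774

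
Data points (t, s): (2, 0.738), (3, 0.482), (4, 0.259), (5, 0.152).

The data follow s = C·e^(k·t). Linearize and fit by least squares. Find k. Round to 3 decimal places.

k = -0.536

With ln sᵢ as the transformed response and tᵢ as the regressor:
AᵀA = [[54.0000, 14.0000]; [14.0000, 4]], rhs = [-17.6201, -4.2684]ᵀ  (here Σt = 14.0000, Σ(t)² = 54.0000, Σln s = -4.2684, Σt·ln s = -17.6201).
Δ = 54.0000·4 − (14.0000)² = 20.0000; k = (-17.6201·4 − 14.0000·-4.2684)/20.0000 = -0.53613, ln C = (54.0000·-4.2684 − 14.0000·-17.6201)/20.0000 = 0.80935.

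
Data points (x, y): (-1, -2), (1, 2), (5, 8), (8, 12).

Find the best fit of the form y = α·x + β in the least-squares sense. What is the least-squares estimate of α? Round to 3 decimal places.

Setting ∂/∂α … = 0 gives: 91·α + 13·β = 140;  13·α + 4·β = 20.
Eliminating β: 4·(row 1) − 13·(row 2) gives 195·α = 4·140 − 13·20 = 300, so α = 20/13.
Then β = (20 − 13·(20/13))/4 = 0.

α = 1.538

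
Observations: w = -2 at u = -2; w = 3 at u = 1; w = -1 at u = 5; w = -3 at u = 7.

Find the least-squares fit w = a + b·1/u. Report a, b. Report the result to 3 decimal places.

a = -1.495, b = 3.534

XᵀX·[a, b]ᵀ = Xᵀw reads: 4·a + (59/70)·b = -3;  (59/70)·a + (6421/4900)·b = 118/35.
(Σ1 = 4, Σ1/u = 59/70, Σ1/u·1/u = 6421/4900, Σw = -3, Σ1/u·w = 118/35.)
det = 4·(6421/4900) − (59/70)² = 22203/4900.
a = ((-3)·(6421/4900) − (59/70)·(118/35))/(22203/4900) = -33187/22203; b = (4·(118/35) − (59/70)·(-3))/(22203/4900) = 78470/22203.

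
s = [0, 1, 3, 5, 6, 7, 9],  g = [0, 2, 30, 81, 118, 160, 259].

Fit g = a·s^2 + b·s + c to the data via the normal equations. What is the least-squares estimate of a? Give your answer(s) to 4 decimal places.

Normal-equation sums: Σs^2·s^2 = 10965, Σs^2·s = 1441, Σs^2 = 201, Σs·s = 201, Σs = 31, Σ1 = 7.
Moment sums: Σs^2·g = 35364, Σs·g = 4656, Σg = 650.
Inverting the 3×3 Gram matrix, [a, b, c]ᵀ = [148577/48041, 55635/48041, -7388/6863]ᵀ.

a = 3.0927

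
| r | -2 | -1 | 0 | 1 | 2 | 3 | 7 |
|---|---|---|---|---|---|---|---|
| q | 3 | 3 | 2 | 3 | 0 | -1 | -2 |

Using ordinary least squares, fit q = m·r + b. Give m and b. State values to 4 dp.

m = -0.6410, b = 2.0585

Compute the Gram sums: Σr·r = 68, Σr = 10, Σ1 = 7.
For Mᵀq: Σr·q = -23, Σq = 8.
Δ = 68·7 − 10² = 376.
m = ((-23)·7 − 10·8)/376 = -241/376; b = (68·8 − 10·(-23))/376 = 387/188.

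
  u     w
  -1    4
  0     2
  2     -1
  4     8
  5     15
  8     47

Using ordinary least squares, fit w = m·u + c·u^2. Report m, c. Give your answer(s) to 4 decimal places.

With design matrix A, AᵀA = [[110, 708]; [708, 4994]] and Aᵀw = [477, 3511]ᵀ.
Eliminating c: 4994·(row 1) − 708·(row 2) gives 48076·m = 4994·477 − 708·3511 = -103650, so m = -51825/24038.
Then c = (3511 − 708·(-51825/24038))/4994 = 24247/24038.

m = -2.1560, c = 1.0087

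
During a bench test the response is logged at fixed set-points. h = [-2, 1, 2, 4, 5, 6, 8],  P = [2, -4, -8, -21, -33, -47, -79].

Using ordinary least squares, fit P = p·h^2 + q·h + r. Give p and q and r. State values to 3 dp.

From the data, Σh^2·h^2 = 6306, Σh^2·h = 918, Σh^2 = 150, Σh·h = 150, Σh = 24, Σ1 = 7.
And Σh^2·P = -7937, Σh·P = -1187, ΣP = -190.
Inverting the 3×3 Gram matrix, [p, q, r]ᵀ = [-26563/27048, -55561/27048, 4257/4508]ᵀ.

p = -0.982, q = -2.054, r = 0.944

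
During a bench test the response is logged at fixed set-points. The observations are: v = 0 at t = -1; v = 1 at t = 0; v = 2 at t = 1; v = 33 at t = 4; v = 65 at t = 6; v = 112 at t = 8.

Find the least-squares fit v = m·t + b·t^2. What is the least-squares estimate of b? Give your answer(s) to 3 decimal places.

Entries of AᵀA: Σt·t = 118, Σt·t^2 = 792, Σt^2·t^2 = 5650.
And Σt·v = 1420, Σt^2·v = 10038.
Normal equations: [[118, 792]; [792, 5650]]·[m, b]ᵀ = [1420, 10038]ᵀ.
det = 118·5650 − 792² = 39436.
m = (1420·5650 − 792·10038)/39436 = 18226/9859; b = (118·10038 − 792·1420)/39436 = 14961/9859.

b = 1.517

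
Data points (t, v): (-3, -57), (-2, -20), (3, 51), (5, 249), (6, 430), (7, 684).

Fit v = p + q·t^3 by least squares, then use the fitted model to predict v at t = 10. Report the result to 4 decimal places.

v̂ = 2001.5368

MᵀM·[p, q]ᵀ = Mᵀv reads: 6·p + 676·q = 1337;  676·p + 181452·q = 361693.
(Σ1 = 6, Σt^3 = 676, Σt^3·t^3 = 181452, Σv = 1337, Σt^3·v = 361693.)
Determinant 6·181452 − 676² = 631736.
p = (1337·181452 − 676·361693)/631736 = -237893/78967; q = (6·361693 − 676·1337)/631736 = 633173/315868.
At t = 10: v̂ = (-237893/78967)·(1) + (633173/315868)·(1000) = 158055357/78967.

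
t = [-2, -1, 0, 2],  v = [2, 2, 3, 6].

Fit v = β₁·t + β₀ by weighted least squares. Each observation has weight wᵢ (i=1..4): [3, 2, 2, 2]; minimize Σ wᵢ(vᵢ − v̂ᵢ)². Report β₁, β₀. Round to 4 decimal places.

Entries of MᵀWM: Σwᵢ·t·t = 22, Σwᵢ·t = -4, Σwᵢ·1 = 9.
Right-hand side: Σwᵢ·t·v = 8, Σwᵢ·v = 28.
det = 22·9 − (-4)² = 182.
β₁ = (8·9 − (-4)·28)/182 = 92/91; β₀ = (22·28 − (-4)·8)/182 = 324/91.

β₁ = 1.0110, β₀ = 3.5604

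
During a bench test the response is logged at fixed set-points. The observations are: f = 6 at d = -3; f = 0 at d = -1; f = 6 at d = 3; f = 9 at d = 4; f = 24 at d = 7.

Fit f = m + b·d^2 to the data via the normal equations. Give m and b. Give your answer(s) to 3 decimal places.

m = 0.986, b = 0.477

Setting ∂/∂m … = 0 gives: 5·m + 84·b = 45;  84·m + 2820·b = 1428.
Eliminating b: 2820·(row 1) − 84·(row 2) gives 7044·m = 2820·45 − 84·1428 = 6948, so m = 579/587.
Then b = (1428 − 84·(579/587))/2820 = 280/587.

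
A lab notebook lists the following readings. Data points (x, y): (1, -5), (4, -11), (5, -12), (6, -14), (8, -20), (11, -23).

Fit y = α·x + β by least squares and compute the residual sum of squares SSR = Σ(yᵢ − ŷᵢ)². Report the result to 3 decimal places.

Setting ∂/∂α … = 0 gives: 263·α + 35·β = -606;  35·α + 6·β = -85.
Eliminating β: 6·(row 1) − 35·(row 2) gives 353·α = 6·(-606) − 35·(-85) = -661, so α = -661/353.
Then β = ((-85) − 35·(-661/353))/6 = -1145/353.
Residuals: 41/353, -94/353, 214/353, 169/353, -627/353, 297/353; SSR = 1604/353.

SSR = 4.544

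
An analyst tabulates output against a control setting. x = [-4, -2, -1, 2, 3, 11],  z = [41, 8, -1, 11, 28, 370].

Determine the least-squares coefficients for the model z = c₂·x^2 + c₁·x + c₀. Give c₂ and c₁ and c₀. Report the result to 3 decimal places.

c₂ = 2.984, c₁ = 1.035, c₀ = -2.484

The normal equations are: 15011·c₂ + 1293·c₁ + 155·c₀ = 45753;  1293·c₂ + 155·c₁ + 9·c₀ = 3997;  155·c₂ + 9·c₁ + 6·c₀ = 457.
Row-reducing yields c₂ = 775007/259684, c₁ = 268895/259684, c₀ = -161273/64921.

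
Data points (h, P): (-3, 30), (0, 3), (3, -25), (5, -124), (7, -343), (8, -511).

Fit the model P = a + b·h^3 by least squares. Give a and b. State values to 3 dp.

Compute the Gram sums: Σ1 = 6, Σh^3 = 980, Σh^3·h^3 = 396876.
For MᵀP: ΣP = -970, Σh^3·P = -396266.
MᵀM·[a, b]ᵀ = MᵀP becomes [[6, 980]; [980, 396876]]·[a, b]ᵀ = [-970, -396266]ᵀ.
Eliminating b: 396876·(row 1) − 980·(row 2) gives 1420856·a = 396876·(-970) − 980·(-396266) = 3370960, so a = 421370/177607.
Then b = ((-396266) − 980·(421370/177607))/396876 = -356749/355214.

a = 2.372, b = -1.004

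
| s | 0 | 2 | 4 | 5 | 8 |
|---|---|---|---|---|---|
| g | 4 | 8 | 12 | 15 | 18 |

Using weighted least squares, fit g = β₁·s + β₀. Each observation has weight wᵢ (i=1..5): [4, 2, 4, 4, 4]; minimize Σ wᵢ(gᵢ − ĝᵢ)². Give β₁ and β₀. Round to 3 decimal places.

β₁ = 1.800, β₀ = 4.578

Entries of AᵀWA: Σwᵢ·s·s = 428, Σwᵢ·s = 72, Σwᵢ·1 = 18.
For AᵀWg: Σwᵢ·s·g = 1100, Σwᵢ·g = 212.
Δ = 428·18 − 72² = 2520.
β₁ = (1100·18 − 72·212)/2520 = 9/5; β₀ = (428·212 − 72·1100)/2520 = 206/45.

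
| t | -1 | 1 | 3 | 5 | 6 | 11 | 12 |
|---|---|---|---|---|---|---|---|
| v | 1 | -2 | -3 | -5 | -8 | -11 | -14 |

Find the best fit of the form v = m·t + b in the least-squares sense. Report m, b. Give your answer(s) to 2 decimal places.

m = -1.07, b = -0.32

MᵀM·[m, b]ᵀ = Mᵀv reads: 337·m + 37·b = -374;  37·m + 7·b = -42.
(Σt·t = 337, Σt = 37, Σ1 = 7, Σt·v = -374, Σv = -42.)
Determinant 337·7 − 37² = 990.
m = ((-374)·7 − 37·(-42))/990 = -532/495; b = (337·(-42) − 37·(-374))/990 = -158/495.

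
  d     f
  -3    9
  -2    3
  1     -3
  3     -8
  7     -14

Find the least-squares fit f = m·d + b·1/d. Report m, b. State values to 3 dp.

Forming XᵀX = [[72, 5]; [5, 2633/1764]] and Xᵀf = [-158, -73/6]ᵀ gives XᵀX·[m, b]ᵀ = Xᵀf.
Eliminating b: (2633/1764)·(row 1) − 5·(row 2) gives (4041/49)·m = (2633/1764)·(-158) − 5·(-73/6) = -77176/441, so m = -77176/36369.
Then b = ((-73/6) − 5·(-77176/36369))/(2633/1764) = -4214/4041.

m = -2.122, b = -1.043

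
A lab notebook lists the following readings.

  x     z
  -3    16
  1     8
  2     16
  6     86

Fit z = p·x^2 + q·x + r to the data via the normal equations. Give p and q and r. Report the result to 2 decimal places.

p = 1.95, q = 1.93, r = 4.23

The normal system MᵀM·[p, q, r]ᵀ = Mᵀz is [[1394, 198, 50]; [198, 50, 6]; [50, 6, 4]]·[p, q, r]ᵀ = [3312, 508, 126]ᵀ.
Row-reducing yields p = 39/20, q = 1583/820, r = 867/205.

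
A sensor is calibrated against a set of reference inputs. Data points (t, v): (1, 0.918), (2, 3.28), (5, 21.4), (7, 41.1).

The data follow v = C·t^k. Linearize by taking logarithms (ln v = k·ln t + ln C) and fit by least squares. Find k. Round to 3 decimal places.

Let Y = ln v. Fitting Y = k·ln t + ln C by least squares:
XᵀX = [[6.8573, 4.2485]; [4.2485, 4]], rhs = [12.9847, 7.8817]ᵀ  (here Σln t = 4.2485, Σ(ln t)² = 6.8573, Σln v = 7.8817, Σln t·ln v = 12.9847).
Slope k = (n·Σln t·ln v − Σln t·Σln v)/(n·Σ(ln t)² − (Σln t)²) = (4·12.9847 − 4.2485·7.8817)/9.3795 = 1.96743; ln C = (Σln v − k·Σln t)/n = -0.11923.

k = 1.967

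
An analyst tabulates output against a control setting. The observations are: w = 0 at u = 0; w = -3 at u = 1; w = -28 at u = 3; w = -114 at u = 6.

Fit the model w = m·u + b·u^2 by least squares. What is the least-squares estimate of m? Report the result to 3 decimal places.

Forming MᵀM = [[46, 244]; [244, 1378]] and Mᵀw = [-771, -4359]ᵀ gives MᵀM·[m, b]ᵀ = Mᵀw.
Δ = 46·1378 − 244² = 3852.
m = ((-771)·1378 − 244·(-4359))/3852 = 193/642; b = (46·(-4359) − 244·(-771))/3852 = -2065/642.

m = 0.301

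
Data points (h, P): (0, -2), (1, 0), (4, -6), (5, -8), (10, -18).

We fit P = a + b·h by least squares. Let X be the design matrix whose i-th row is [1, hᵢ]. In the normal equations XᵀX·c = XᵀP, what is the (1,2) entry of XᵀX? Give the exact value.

Row 1 ↔ basis 1, column 2 ↔ basis h, so (XᵀX)_{1,2} = Σᵢ h = (1)·(0) + (1)·(1) + (1)·(4) + (1)·(5) + (1)·(10) = 20.

20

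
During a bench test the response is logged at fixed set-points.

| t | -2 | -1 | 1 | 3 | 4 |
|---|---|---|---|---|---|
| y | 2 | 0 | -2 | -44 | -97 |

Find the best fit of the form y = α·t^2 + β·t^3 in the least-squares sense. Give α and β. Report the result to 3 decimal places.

The normal equations are: 355·α + 1235·β = -1942;  1235·α + 4891·β = -7414.
(Σt^2·t^2 = 355, Σt^2·t^3 = 1235, Σt^3·t^3 = 4891, Σt^2·y = -1942, Σt^3·y = -7414.)
Eliminating β: 4891·(row 1) − 1235·(row 2) gives 211080·α = 4891·(-1942) − 1235·(-7414) = -342032, so α = -42754/26385.
Then β = ((-7414) − 1235·(-42754/26385))/4891 = -5840/5277.

α = -1.620, β = -1.107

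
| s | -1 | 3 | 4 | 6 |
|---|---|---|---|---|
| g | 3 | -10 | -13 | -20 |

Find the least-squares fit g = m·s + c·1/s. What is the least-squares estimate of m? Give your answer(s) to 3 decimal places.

Setting ∂/∂m … = 0 gives: 62·m + 4·c = -205;  4·m + (173/144)·c = -155/12.
(Σs·s = 62, Σs·1/s = 4, Σ1/s·1/s = 173/144, Σs·g = -205, Σ1/s·g = -155/12.)
Eliminating c: (173/144)·(row 1) − 4·(row 2) gives (4211/72)·m = (173/144)·(-205) − 4·(-155/12) = -28025/144, so m = -28025/8422.
Then c = ((-155/12) − 4·(-28025/8422))/(173/144) = 1380/4211.

m = -3.328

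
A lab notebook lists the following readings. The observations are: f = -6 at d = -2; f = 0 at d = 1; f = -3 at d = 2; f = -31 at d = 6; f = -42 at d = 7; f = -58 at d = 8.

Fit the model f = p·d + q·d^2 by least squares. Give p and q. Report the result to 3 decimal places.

Normal-equation sums: Σd·d = 158, Σd·d^2 = 1072, Σd^2·d^2 = 7826.
Moment sums: Σd·f = -938, Σd^2·f = -6922.
Normal equations: [[158, 1072]; [1072, 7826]]·[p, q]ᵀ = [-938, -6922]ᵀ.
Determinant 158·7826 − 1072² = 87324.
p = ((-938)·7826 − 1072·(-6922))/87324 = 6633/7277; q = (158·(-6922) − 1072·(-938))/87324 = -7345/7277.

p = 0.912, q = -1.009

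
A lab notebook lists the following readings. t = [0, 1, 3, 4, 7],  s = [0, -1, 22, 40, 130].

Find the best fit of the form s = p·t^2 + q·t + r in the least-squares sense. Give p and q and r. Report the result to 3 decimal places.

p = 2.833, q = -1.100, r = -1.000

Sums needed: Σt^2·t^2 = 2739, Σt^2·t = 435, Σt^2 = 75, Σt·t = 75, Σt = 15, Σ1 = 5.
For Xᵀs: Σt^2·s = 7207, Σt·s = 1135, Σs = 191.
So XᵀX·[p, q, r]ᵀ = Xᵀs: [[2739, 435, 75]; [435, 75, 15]; [75, 15, 5]]·[p, q, r]ᵀ = [7207, 1135, 191]ᵀ.
Solving the 3×3 system (Gaussian elimination) gives p = 17/6, q = -11/10, r = -1.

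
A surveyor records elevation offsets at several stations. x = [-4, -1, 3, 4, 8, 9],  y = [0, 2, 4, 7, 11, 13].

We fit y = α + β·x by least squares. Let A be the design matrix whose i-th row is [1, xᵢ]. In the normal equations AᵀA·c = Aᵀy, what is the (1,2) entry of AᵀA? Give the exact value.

Row 1 ↔ basis 1, column 2 ↔ basis x, so (AᵀA)_{1,2} = Σᵢ x = (1)·(-4) + (1)·(-1) + (1)·(3) + (1)·(4) + (1)·(8) + (1)·(9) = 19.

19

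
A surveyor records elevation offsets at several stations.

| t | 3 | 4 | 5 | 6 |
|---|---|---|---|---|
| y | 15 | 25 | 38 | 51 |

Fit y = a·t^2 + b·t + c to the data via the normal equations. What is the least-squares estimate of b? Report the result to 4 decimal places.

The normal system XᵀX·[a, b, c]ᵀ = Xᵀy is [[2258, 432, 86]; [432, 86, 18]; [86, 18, 4]]·[a, b, c]ᵀ = [3321, 641, 129]ᵀ.
Solving the 3×3 system (Gaussian elimination) gives a = 3/4, b = 107/20, c = -159/20.

b = 5.3500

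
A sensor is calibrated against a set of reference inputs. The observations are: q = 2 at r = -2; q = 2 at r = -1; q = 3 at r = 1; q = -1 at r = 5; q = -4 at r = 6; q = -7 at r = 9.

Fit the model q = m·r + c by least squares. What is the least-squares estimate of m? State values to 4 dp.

Setting ∂/∂m … = 0 gives: 148·m + 18·c = -95;  18·m + 6·c = -5.
(Σr·r = 148, Σr = 18, Σ1 = 6, Σr·q = -95, Σq = -5.)
det = 148·6 − 18² = 564.
m = ((-95)·6 − 18·(-5))/564 = -40/47; c = (148·(-5) − 18·(-95))/564 = 485/282.

m = -0.8511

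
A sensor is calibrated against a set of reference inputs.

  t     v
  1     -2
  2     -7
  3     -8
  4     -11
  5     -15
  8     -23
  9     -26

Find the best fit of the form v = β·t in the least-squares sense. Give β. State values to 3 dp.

β = -2.885

Sums needed: Σt·t = 200.
And Σt·v = -577.
Hence β = -577 / 200 ≈ -2.885.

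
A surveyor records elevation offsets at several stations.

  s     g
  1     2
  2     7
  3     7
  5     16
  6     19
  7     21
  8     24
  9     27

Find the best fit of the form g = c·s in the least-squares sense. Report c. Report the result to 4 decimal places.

c = 3.0223

Forming XᵀX = [[269]] and Xᵀg = [813]ᵀ gives XᵀX·[c]ᵀ = Xᵀg.
c = 813/269 = 3.0223.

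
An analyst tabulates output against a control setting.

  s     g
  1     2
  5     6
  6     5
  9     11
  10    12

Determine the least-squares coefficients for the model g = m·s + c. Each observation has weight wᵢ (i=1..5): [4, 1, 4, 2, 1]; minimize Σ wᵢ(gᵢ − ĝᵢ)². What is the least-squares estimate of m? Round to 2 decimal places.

Compute the Gram sums: Σwᵢ·s·s = 435, Σwᵢ·s = 61, Σwᵢ·1 = 12.
And Σwᵢ·s·g = 476, Σwᵢ·g = 68.
Normal equations: [[435, 61]; [61, 12]]·[m, c]ᵀ = [476, 68]ᵀ.
Eliminating c: 12·(row 1) − 61·(row 2) gives 1499·m = 12·476 − 61·68 = 1564, so m = 1564/1499.
Then c = (68 − 61·(1564/1499))/12 = 544/1499.

m = 1.04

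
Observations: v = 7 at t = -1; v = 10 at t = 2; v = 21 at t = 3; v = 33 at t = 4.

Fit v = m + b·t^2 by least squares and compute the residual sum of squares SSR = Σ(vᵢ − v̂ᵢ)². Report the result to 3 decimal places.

From the data, Σ1 = 4, Σt^2 = 30, Σt^2·t^2 = 354.
For Xᵀv: Σv = 71, Σt^2·v = 764.
det = 4·354 − 30² = 516.
m = (71·354 − 30·764)/516 = 369/86; b = (4·764 − 30·71)/516 = 463/258.
Residuals: 118/129, -379/258, 24/43, -1/258; SSR = 853/258.

SSR = 3.306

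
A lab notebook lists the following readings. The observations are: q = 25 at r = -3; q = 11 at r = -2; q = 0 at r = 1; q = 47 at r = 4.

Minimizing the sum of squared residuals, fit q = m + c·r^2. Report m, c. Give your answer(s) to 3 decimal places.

m = -2.419, c = 3.089

Compute the Gram sums: Σ1 = 4, Σr^2 = 30, Σr^2·r^2 = 354.
Right-hand side: Σq = 83, Σr^2·q = 1021.
AᵀA·[m, c]ᵀ = Aᵀq becomes [[4, 30]; [30, 354]]·[m, c]ᵀ = [83, 1021]ᵀ.
det = 4·354 − 30² = 516.
m = (83·354 − 30·1021)/516 = -104/43; c = (4·1021 − 30·83)/516 = 797/258.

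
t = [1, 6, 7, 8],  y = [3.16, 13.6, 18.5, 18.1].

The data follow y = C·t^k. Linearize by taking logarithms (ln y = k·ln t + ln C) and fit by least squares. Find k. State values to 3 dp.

Let Y = ln y. Fitting Y = k·ln t + ln C by least squares:
Σln t = 5.8171, Σ(ln t)² = 11.3210, Σln y = 9.5743, Σln t·ln y = 16.3762.
Normal system: [[11.3210, 5.8171]; [5.8171, 4]]·[k, ln C]ᵀ = [16.3762, 9.5743]ᵀ.
Solving (det = 11.4454): k = 0.85711, ln C = 1.14711.

k = 0.857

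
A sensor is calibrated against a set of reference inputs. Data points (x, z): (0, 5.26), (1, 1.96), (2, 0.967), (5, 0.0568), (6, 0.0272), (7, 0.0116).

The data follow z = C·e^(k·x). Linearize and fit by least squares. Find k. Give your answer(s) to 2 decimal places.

Taking logs, ln z = k·x + ln C, so regress ln z on x.
Over the data: Σx = 21.0000, Σ(x)² = 115.0000, Σln z = -8.6300, Σx·ln z = -66.5597.
Normal system: [[115.0000, 21.0000]; [21.0000, 6]]·[k, ln C]ᵀ = [-66.5597, -8.6300]ᵀ.
Slope k = (n·Σx·ln z − Σx·Σln z)/(n·Σ(x)² − (Σx)²) = (6·-66.5597 − 21.0000·-8.6300)/249.0000 = -0.87602; ln C = (Σln z − k·Σx)/n = 1.62773.

k = -0.88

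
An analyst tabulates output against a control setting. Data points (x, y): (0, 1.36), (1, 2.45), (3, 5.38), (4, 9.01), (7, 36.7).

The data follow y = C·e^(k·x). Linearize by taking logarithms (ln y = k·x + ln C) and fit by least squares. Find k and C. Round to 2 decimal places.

k = 0.46, C = 1.42

With ln yᵢ as the transformed response and xᵢ as the regressor:
Σx = 15.0000, Σ(x)² = 75.0000, Σln y = 8.6874, Σx·ln y = 39.9569.
Equations: 75.0000·k + 15.0000·ln C = 39.9569;  15.0000·k + 5·ln C = 8.6874.
Solving (det = 150.0000): k = 0.46316, ln C = 0.34799, so C = exp(0.34799) = 1.41622.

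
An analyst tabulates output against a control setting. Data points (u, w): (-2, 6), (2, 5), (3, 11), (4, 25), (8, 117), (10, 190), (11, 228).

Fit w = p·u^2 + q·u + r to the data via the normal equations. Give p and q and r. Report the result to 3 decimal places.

p = 1.993, q = -0.803, r = -3.284

Entries of XᵀX: Σu^2·u^2 = 29106, Σu^2·u = 2934, Σu^2 = 318, Σu·u = 318, Σu = 36, Σ1 = 7.
Right-hand side: Σu^2·w = 54619, Σu·w = 5475, Σw = 582.
XᵀX·[p, q, r]ᵀ = Xᵀw becomes [[29106, 2934, 318]; [2934, 318, 36]; [318, 36, 7]]·[p, q, r]ᵀ = [54619, 5475, 582]ᵀ.
Row-reducing yields p = 30391/15246, q = -10202/12705, r = -41719/12705.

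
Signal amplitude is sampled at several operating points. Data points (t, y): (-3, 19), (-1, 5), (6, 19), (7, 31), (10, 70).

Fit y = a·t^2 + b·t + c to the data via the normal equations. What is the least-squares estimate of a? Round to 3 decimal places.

XᵀX·[a, b, c]ᵀ = Xᵀy reads: 13779·a + 1531·b + 195·c = 9379;  1531·a + 195·b + 19·c = 969;  195·a + 19·b + 5·c = 144.
(Σt^2·t^2 = 13779, Σt^2·t = 1531, Σt^2 = 195, Σt·t = 195, Σt = 19, Σ1 = 5, Σt^2·y = 9379, Σt·y = 969, Σy = 144.)
Row-reducing yields a = 161093/167584, b = -460721/167584, c = 73633/41896.

a = 0.961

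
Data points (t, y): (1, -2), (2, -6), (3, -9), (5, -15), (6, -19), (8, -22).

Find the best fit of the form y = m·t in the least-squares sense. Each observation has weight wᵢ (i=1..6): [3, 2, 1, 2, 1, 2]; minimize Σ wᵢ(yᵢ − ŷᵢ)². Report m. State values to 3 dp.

Normal-equation sums: Σwᵢ·t·t = 234.
Moment sums: Σwᵢ·t·y = -673.
m = (-673)/234 = -2.87607.

m = -2.876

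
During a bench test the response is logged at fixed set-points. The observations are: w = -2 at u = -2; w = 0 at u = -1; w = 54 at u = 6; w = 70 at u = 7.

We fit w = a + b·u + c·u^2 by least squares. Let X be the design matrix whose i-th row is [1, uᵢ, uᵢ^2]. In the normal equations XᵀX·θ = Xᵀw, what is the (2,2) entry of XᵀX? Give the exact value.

90

Row 2 ↔ basis u, column 2 ↔ basis u, so (XᵀX)_{2,2} = Σᵢ (u)·(u) = (-2)·(-2) + (-1)·(-1) + (6)·(6) + (7)·(7) = 90.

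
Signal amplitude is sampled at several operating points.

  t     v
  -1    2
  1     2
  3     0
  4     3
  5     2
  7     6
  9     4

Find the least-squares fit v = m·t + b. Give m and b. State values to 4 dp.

m = 0.3429, b = 1.3429

Sums needed: Σt·t = 182, Σt = 28, Σ1 = 7.
For Mᵀv: Σt·v = 100, Σv = 19.
So MᵀM·[m, b]ᵀ = Mᵀv: [[182, 28]; [28, 7]]·[m, b]ᵀ = [100, 19]ᵀ.
Δ = 182·7 − 28² = 490.
m = (100·7 − 28·19)/490 = 12/35; b = (182·19 − 28·100)/490 = 47/35.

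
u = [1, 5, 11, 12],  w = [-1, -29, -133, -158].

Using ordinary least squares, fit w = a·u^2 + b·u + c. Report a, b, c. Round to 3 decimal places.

From the data, Σu^2·u^2 = 36003, Σu^2·u = 3185, Σu^2 = 291, Σu·u = 291, Σu = 29, Σ1 = 4.
And Σu^2·w = -39571, Σu·w = -3505, Σw = -321.
Inverting the 3×3 Gram matrix, [a, b, c]ᵀ = [-1272/1223, -15299/20791, 15586/20791]ᵀ.

a = -1.040, b = -0.736, c = 0.750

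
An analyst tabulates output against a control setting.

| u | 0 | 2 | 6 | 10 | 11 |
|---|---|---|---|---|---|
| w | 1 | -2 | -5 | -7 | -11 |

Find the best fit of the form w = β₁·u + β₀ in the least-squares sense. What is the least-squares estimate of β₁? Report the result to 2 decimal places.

β₁ = -0.92

Normal-equation sums: Σu·u = 261, Σu = 29, Σ1 = 5.
Moment sums: Σu·w = -225, Σw = -24.
So XᵀX·[β₁, β₀]ᵀ = Xᵀw: [[261, 29]; [29, 5]]·[β₁, β₀]ᵀ = [-225, -24]ᵀ.
Δ = 261·5 − 29² = 464.
β₁ = ((-225)·5 − 29·(-24))/464 = -429/464; β₀ = (261·(-24) − 29·(-225))/464 = 9/16.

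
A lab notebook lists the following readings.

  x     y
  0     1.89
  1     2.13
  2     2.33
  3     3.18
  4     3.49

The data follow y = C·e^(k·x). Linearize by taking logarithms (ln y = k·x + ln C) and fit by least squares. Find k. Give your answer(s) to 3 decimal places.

With ln yᵢ as the transformed response and xᵢ as the regressor:
XᵀX = [[30.0000, 10.0000]; [10.0000, 5]], rhs = [10.9181, 4.6454]ᵀ  (here Σx = 10.0000, Σ(x)² = 30.0000, Σln y = 4.6454, Σx·ln y = 10.9181).
Δ = 30.0000·5 − (10.0000)² = 50.0000; k = (10.9181·5 − 10.0000·4.6454)/50.0000 = 0.16274, ln C = (30.0000·4.6454 − 10.0000·10.9181)/50.0000 = 0.60359.

k = 0.163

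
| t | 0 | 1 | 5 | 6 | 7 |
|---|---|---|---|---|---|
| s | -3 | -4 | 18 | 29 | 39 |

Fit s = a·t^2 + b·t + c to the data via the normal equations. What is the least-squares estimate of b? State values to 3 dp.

b = -0.286

With design matrix A, AᵀA = [[4323, 685, 111]; [685, 111, 19]; [111, 19, 5]] and Aᵀs = [3401, 533, 79]ᵀ.
Inverting the 3×3 Gram matrix, [a, b, c]ᵀ = [3298/3559, -1018/3559, -13115/3559]ᵀ.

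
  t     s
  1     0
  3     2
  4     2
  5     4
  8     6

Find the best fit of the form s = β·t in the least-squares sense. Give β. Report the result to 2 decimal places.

Forming XᵀX = [[115]] and Xᵀs = [82]ᵀ gives XᵀX·[β]ᵀ = Xᵀs.
Hence β = 82 / 115 ≈ 0.713043.

β = 0.71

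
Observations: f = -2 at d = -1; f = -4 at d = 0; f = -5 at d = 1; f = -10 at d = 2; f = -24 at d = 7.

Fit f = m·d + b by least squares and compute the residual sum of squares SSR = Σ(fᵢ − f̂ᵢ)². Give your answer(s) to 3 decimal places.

SSR = 4.144

Compute the Gram sums: Σd·d = 55, Σd = 9, Σ1 = 5.
Moment sums: Σd·f = -191, Σf = -45.
MᵀM·[m, b]ᵀ = Mᵀf becomes [[55, 9]; [9, 5]]·[m, b]ᵀ = [-191, -45]ᵀ.
Eliminating b: 5·(row 1) − 9·(row 2) gives 194·m = 5·(-191) − 9·(-45) = -550, so m = -275/97.
Then b = ((-45) − 9·(-275/97))/5 = -378/97.
Residuals: -91/97, -10/97, 168/97, -42/97, -25/97; SSR = 402/97.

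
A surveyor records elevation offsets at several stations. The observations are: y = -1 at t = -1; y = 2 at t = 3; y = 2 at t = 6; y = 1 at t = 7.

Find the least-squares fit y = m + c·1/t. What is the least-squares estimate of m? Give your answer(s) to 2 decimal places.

Sums needed: Σ1 = 4, Σ1/t = -5/14, Σ1/t·1/t = 2045/1764.
For Aᵀy: Σy = 4, Σ1/t·y = 15/7.
So AᵀA·[m, c]ᵀ = Aᵀy: [[4, -5/14]; [-5/14, 2045/1764]]·[m, c]ᵀ = [4, 15/7]ᵀ.
Determinant 4·(2045/1764) − (-5/14)² = 7955/1764.
m = (4·(2045/1764) − (-5/14)·(15/7))/(7955/1764) = 1906/1591; c = (4·(15/7) − (-5/14)·4)/(7955/1764) = 3528/1591.

m = 1.20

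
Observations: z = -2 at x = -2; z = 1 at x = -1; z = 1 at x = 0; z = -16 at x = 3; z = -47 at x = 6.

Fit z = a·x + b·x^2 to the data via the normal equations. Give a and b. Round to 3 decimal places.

MᵀM·[a, b]ᵀ = Mᵀz reads: 50·a + 234·b = -327;  234·a + 1394·b = -1843.
Eliminating b: 1394·(row 1) − 234·(row 2) gives 14944·a = 1394·(-327) − 234·(-1843) = -24576, so a = -768/467.
Then b = ((-1843) − 234·(-768/467))/1394 = -977/934.

a = -1.645, b = -1.046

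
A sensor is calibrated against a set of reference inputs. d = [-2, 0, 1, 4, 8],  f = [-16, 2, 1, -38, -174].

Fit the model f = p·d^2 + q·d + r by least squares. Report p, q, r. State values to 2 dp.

Entries of AᵀA: Σd^2·d^2 = 4369, Σd^2·d = 569, Σd^2 = 85, Σd·d = 85, Σd = 11, Σ1 = 5.
And Σd^2·f = -11807, Σd·f = -1511, Σf = -225.
AᵀA·[p, q, r]ᵀ = Aᵀf becomes [[4369, 569, 85]; [569, 85, 11]; [85, 11, 5]]·[p, q, r]ᵀ = [-11807, -1511, -225]ᵀ.
Row-reducing yields p = -121492/39819, q = 97925/39819, r = 19358/13273.

p = -3.05, q = 2.46, r = 1.46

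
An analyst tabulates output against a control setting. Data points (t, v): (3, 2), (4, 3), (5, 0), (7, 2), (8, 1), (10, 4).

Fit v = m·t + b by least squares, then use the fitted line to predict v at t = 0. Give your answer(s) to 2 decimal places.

v̂ = 0.94

Forming MᵀM = [[263, 37]; [37, 6]] and Mᵀv = [80, 12]ᵀ gives MᵀM·[m, b]ᵀ = Mᵀv.
Δ = 263·6 − 37² = 209.
m = (80·6 − 37·12)/209 = 36/209; b = (263·12 − 37·80)/209 = 196/209.
At t = 0: v̂ = (36/209)·(0) + (196/209)·(1) = 196/209.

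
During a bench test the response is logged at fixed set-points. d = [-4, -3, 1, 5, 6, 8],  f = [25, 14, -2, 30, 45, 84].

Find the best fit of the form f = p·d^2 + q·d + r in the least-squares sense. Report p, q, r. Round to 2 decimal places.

The normal equations are: 6355·p + 763·q + 151·r = 8270;  763·p + 151·q + 13·r = 948;  151·p + 13·q + 6·r = 196.
(Σd^2·d^2 = 6355, Σd^2·d = 763, Σd^2 = 151, Σd·d = 151, Σd = 13, Σ1 = 6, Σd^2·f = 8270, Σd·f = 948, Σf = 196.)
Row-reducing yields p = 545549/371604, q = -352475/371604, r = -137815/61934.

p = 1.47, q = -0.95, r = -2.23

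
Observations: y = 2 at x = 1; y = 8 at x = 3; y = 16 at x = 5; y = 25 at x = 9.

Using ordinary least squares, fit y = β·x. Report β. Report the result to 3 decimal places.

β = 2.853

With design matrix M, MᵀM = [[116]] and Mᵀy = [331]ᵀ.
β = 331/116 = 2.85345.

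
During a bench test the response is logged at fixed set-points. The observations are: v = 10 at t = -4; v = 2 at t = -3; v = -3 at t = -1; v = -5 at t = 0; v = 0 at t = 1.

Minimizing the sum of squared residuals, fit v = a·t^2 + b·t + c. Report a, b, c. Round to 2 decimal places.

a = 1.32, b = 1.90, c = -3.65

Compute the Gram sums: Σt^2·t^2 = 339, Σt^2·t = -91, Σt^2 = 27, Σt·t = 27, Σt = -7, Σ1 = 5.
Moment sums: Σt^2·v = 175, Σt·v = -43, Σv = 4.
Normal equations: [[339, -91, 27]; [-91, 27, -7]; [27, -7, 5]]·[a, b, c]ᵀ = [175, -43, 4]ᵀ.
Row-reducing yields a = 811/616, b = 167/88, c = -1125/308.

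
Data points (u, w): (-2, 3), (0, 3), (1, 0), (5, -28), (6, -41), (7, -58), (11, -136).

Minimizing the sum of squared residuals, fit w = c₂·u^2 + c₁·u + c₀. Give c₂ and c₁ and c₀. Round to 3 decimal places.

c₂ = -1.021, c₁ = -1.445, c₀ = 3.503

Normal-equation sums: Σu^2·u^2 = 18980, Σu^2·u = 2008, Σu^2 = 236, Σu·u = 236, Σu = 28, Σ1 = 7.
And Σu^2·w = -21462, Σu·w = -2294, Σw = -257.
So XᵀX·[c₂, c₁, c₀]ᵀ = Xᵀw: [[18980, 2008, 236]; [2008, 236, 28]; [236, 28, 7]]·[c₂, c₁, c₀]ᵀ = [-21462, -2294, -257]ᵀ.
Inverting the 3×3 Gram matrix, [c₂, c₁, c₀]ᵀ = [-209875/205458, -296797/205458, 10905/3113]ᵀ.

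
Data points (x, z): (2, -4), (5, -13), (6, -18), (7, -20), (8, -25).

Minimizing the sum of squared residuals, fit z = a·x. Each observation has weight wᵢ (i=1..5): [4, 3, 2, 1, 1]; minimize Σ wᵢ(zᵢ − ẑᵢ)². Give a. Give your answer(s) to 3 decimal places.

Sums needed: Σwᵢ·x·x = 276.
Moment sums: Σwᵢ·x·z = -783.
Hence a = -783 / 276 ≈ -2.83696.

a = -2.837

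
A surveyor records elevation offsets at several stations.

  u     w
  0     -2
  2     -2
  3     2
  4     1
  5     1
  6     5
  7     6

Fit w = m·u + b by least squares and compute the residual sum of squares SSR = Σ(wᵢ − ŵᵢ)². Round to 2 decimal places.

Forming MᵀM = [[139, 27]; [27, 7]] and Mᵀw = [83, 11]ᵀ gives MᵀM·[m, b]ᵀ = Mᵀw.
Determinant 139·7 − 27² = 244.
m = (83·7 − 27·11)/244 = 71/61; b = (139·11 − 27·83)/244 = -178/61.
Residuals: 56/61, -86/61, 87/61, -45/61, -116/61, 57/61, 47/61; SSR = 640/61.

SSR = 10.49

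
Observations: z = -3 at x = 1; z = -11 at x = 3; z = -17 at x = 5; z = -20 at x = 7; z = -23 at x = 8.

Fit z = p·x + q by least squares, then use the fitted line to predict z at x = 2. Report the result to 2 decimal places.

With design matrix M, MᵀM = [[148, 24]; [24, 5]] and Mᵀz = [-445, -74]ᵀ.
Δ = 148·5 − 24² = 164.
p = ((-445)·5 − 24·(-74))/164 = -449/164; q = (148·(-74) − 24·(-445))/164 = -68/41.
At x = 2: ẑ = (-449/164)·(2) + (-68/41)·(1) = -585/82.

ẑ = -7.13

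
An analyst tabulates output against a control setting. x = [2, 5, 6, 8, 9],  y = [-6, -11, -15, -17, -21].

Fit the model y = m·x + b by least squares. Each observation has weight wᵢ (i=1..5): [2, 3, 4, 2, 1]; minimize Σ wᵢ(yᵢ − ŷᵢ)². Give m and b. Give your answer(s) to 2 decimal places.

The normal equations are: 436·m + 68·b = -1010;  68·m + 12·b = -160.
(Σwᵢ·x·x = 436, Σwᵢ·x = 68, Σwᵢ·1 = 12, Σwᵢ·x·y = -1010, Σwᵢ·y = -160.)
Eliminating b: 12·(row 1) − 68·(row 2) gives 608·m = 12·(-1010) − 68·(-160) = -1240, so m = -155/76.
Then b = ((-160) − 68·(-155/76))/12 = -135/76.

m = -2.04, b = -1.78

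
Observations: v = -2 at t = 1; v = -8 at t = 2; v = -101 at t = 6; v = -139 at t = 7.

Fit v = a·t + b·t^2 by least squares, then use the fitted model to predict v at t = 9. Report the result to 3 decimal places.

v̂ = -234.975

Normal-equation sums: Σt·t = 90, Σt·t^2 = 568, Σt^2·t^2 = 3714.
Right-hand side: Σt·v = -1597, Σt^2·v = -10481.
So MᵀM·[a, b]ᵀ = Mᵀv: [[90, 568]; [568, 3714]]·[a, b]ᵀ = [-1597, -10481]ᵀ.
det = 90·3714 − 568² = 11636.
a = ((-1597)·3714 − 568·(-10481))/11636 = 10975/5818; b = (90·(-10481) − 568·(-1597))/11636 = -18097/5818.
At t = 9: v̂ = (10975/5818)·(9) + (-18097/5818)·(81) = -683541/2909.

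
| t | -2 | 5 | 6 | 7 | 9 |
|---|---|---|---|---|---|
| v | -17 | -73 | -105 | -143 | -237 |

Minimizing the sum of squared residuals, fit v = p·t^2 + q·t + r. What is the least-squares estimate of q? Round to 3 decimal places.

q = 1.000

Forming MᵀM = [[10899, 1405, 195]; [1405, 195, 25]; [195, 25, 5]] and Mᵀv = [-31877, -4095, -575]ᵀ gives MᵀM·[p, q, r]ᵀ = Mᵀv.
Solving the 3×3 system (Gaussian elimination) gives p = -3, q = 1, r = -3.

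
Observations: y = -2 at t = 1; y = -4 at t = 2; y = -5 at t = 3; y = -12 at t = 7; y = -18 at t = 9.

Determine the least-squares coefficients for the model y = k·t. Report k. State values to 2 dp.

Forming XᵀX = [[144]] and Xᵀy = [-271]ᵀ gives XᵀX·[k]ᵀ = Xᵀy.
k = (-271)/144 = -1.88194.

k = -1.88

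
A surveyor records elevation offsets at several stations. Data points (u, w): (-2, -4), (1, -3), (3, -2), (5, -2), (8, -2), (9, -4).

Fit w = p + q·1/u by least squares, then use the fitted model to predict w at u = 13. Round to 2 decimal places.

Compute the Gram sums: Σ1 = 6, Σ1/u = 457/360, Σ1/u·1/u = 185209/129600.
Moment sums: Σw = -17, Σ1/u·w = -497/180.
XᵀX·[p, q]ᵀ = Xᵀw becomes [[6, 457/360]; [457/360, 185209/129600]]·[p, q]ᵀ = [-17, -497/180]ᵀ.
det = 6·(185209/129600) − (457/360)² = 180481/25920.
p = ((-17)·(185209/129600) − (457/360)·(-497/180))/(180481/25920) = -28361/9499; q = (6·(-497/180) − (457/360)·(-17))/(180481/25920) = 6840/9499.
At u = 13: ŵ = (-28361/9499)·(1) + (6840/9499)·(1/13) = -361853/123487.

ŵ = -2.93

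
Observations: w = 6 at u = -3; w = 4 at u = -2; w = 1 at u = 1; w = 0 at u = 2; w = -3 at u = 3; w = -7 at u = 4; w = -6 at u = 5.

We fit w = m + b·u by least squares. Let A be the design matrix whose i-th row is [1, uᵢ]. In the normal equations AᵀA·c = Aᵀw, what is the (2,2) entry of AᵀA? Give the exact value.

68

Row 2 ↔ basis u, column 2 ↔ basis u, so (AᵀA)_{2,2} = Σᵢ (u)·(u) = (-3)·(-3) + (-2)·(-2) + (1)·(1) + (2)·(2) + (3)·(3) + (4)·(4) + (5)·(5) = 68.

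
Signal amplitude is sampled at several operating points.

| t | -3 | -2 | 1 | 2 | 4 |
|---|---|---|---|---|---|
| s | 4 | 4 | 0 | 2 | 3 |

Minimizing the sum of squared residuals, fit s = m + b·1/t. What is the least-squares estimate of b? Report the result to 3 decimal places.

MᵀM·[m, b]ᵀ = Mᵀs reads: 5·m + (11/12)·b = 13;  (11/12)·m + (241/144)·b = -19/12.
Δ = 5·(241/144) − (11/12)² = 271/36.
m = (13·(241/144) − (11/12)·(-19/12))/(271/36) = 1671/542; b = (5·(-19/12) − (11/12)·13)/(271/36) = -714/271.

b = -2.635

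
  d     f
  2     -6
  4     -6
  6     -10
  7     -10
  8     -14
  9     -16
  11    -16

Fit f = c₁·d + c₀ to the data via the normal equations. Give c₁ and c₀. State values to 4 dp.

c₁ = -1.3402, c₀ = -2.1443

Entries of MᵀM: Σd·d = 371, Σd = 47, Σ1 = 7.
For Mᵀf: Σd·f = -598, Σf = -78.
So MᵀM·[c₁, c₀]ᵀ = Mᵀf: [[371, 47]; [47, 7]]·[c₁, c₀]ᵀ = [-598, -78]ᵀ.
Eliminating c₀: 7·(row 1) − 47·(row 2) gives 388·c₁ = 7·(-598) − 47·(-78) = -520, so c₁ = -130/97.
Then c₀ = ((-78) − 47·(-130/97))/7 = -208/97.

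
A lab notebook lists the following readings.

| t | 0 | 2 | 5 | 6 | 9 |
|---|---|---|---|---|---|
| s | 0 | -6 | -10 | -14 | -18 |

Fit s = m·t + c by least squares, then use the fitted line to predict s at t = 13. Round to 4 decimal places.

The normal equations are: 146·m + 22·c = -308;  22·m + 5·c = -48.
(Σt·t = 146, Σt = 22, Σ1 = 5, Σt·s = -308, Σs = -48.)
Δ = 146·5 − 22² = 246.
m = ((-308)·5 − 22·(-48))/246 = -242/123; c = (146·(-48) − 22·(-308))/246 = -116/123.
At t = 13: ŝ = (-242/123)·(13) + (-116/123)·(1) = -3262/123.

ŝ = -26.5203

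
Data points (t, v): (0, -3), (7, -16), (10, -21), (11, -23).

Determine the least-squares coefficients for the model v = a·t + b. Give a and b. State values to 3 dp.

Sums needed: Σt·t = 270, Σt = 28, Σ1 = 4.
Moment sums: Σt·v = -575, Σv = -63.
Eliminating b: 4·(row 1) − 28·(row 2) gives 296·a = 4·(-575) − 28·(-63) = -536, so a = -67/37.
Then b = ((-63) − 28·(-67/37))/4 = -455/148.

a = -1.811, b = -3.074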